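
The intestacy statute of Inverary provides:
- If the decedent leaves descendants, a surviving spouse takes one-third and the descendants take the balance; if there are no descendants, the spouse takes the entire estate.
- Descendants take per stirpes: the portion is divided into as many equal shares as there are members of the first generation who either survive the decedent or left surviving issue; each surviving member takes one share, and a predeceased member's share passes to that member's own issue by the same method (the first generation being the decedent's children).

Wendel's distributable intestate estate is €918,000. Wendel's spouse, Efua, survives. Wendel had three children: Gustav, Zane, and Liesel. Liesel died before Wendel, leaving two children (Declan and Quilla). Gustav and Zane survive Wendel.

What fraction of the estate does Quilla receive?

Quilla receives 1/9 of the estate.

Efua takes one-third of €918,000 = €306,000. The remaining €612,000 passes to the descendants.
The descendants' portion (€612,000) is divided into 3 shares of €204,000: Gustav and Zane each take €204,000; Liesel's €204,000 share passes to Liesel's issue.
Liesel's share (€204,000) is divided into 2 shares of €102,000: Declan and Quilla each take €102,000.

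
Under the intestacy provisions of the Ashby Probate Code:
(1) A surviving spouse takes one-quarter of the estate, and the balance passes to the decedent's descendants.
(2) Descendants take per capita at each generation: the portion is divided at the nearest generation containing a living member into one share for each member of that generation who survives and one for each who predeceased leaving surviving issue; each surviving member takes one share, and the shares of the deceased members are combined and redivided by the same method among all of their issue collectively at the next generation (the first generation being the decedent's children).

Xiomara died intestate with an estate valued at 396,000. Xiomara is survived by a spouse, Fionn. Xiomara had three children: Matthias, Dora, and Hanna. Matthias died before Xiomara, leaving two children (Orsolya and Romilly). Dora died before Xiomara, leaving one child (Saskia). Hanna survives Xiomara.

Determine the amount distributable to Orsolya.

Orsolya receives 66,000.

Fionn takes one-quarter of 396,000 = 99,000. The remaining 297,000 passes to the descendants.
The descendants' portion (297,000) is divided at the children's generation into 3 shares of 99,000. Hanna takes 99,000. The 2 shares of the deceased (Matthias and Dora) are combined into a pool of 198,000.
That pool (198,000) is divided at the grandchildren's generation equally among Orsolya, Romilly, and Saskia: 66,000 each.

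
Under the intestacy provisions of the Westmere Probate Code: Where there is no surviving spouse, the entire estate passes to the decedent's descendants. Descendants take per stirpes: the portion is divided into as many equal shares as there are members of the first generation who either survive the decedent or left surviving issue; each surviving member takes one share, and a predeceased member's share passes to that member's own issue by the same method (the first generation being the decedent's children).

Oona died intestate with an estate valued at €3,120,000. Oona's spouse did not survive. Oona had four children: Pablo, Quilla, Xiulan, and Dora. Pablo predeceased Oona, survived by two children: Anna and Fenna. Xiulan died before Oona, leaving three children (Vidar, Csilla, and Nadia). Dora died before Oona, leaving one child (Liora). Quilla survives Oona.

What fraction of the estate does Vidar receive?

Vidar receives 1/12 of the estate.

The entire €3,120,000 passes to the descendants.
That amount (€3,120,000) is divided into 4 shares of €780,000: Quilla takes €780,000; Pablo's €780,000 share passes to Pablo's issue; Xiulan's €780,000 share passes to Xiulan's issue; Dora's €780,000 share passes to Dora's issue.
Pablo's share (€780,000) is divided into 2 shares of €390,000: Anna and Fenna each take €390,000.
Xiulan's share (€780,000) is divided into 3 shares of €260,000: Vidar, Csilla, and Nadia each take €260,000.
Dora's share (€780,000) passes entirely to Liora.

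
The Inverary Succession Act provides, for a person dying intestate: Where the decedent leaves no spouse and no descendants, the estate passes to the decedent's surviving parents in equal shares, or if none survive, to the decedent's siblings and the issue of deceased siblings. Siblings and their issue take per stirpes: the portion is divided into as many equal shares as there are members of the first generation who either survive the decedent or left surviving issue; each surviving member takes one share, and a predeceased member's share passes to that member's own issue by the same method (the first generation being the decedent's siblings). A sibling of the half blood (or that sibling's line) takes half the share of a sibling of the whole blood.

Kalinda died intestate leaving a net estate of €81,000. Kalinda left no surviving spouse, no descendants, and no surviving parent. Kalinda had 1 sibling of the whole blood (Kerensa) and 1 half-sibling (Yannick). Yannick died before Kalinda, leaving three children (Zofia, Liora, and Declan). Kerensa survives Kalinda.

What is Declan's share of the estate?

The entire €81,000 passes to the siblings and their issue.
Counting each half-blood sibling's line as half a unit, there are 3/2 units in €81,000, so one unit is €54,000. Whole-blood lines (Kerensa) take €54,000 each; half-blood lines (Yannick) take €27,000 each.
Yannick's share (€27,000) is divided into 3 shares of €9,000: Zofia, Liora, and Declan each take €9,000.

Declan receives €9,000.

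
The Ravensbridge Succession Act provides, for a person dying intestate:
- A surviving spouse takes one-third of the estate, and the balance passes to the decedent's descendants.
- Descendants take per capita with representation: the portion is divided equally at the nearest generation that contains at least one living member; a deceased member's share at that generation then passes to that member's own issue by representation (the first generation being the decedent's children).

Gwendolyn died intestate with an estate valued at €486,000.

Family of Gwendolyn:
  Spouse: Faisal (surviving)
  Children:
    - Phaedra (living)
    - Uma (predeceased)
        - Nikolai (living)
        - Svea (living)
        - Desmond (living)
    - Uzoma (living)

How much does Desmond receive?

Faisal takes one-third of €486,000 = €162,000. The remaining €324,000 passes to the descendants.
The descendants' portion (€324,000) is divided into 3 shares of €108,000: Phaedra and Uzoma each take €108,000; Uma's €108,000 share passes to Uma's issue.
Uma's share (€108,000) is divided into 3 shares of €36,000: Nikolai, Svea, and Desmond each take €36,000.

Desmond receives €36,000.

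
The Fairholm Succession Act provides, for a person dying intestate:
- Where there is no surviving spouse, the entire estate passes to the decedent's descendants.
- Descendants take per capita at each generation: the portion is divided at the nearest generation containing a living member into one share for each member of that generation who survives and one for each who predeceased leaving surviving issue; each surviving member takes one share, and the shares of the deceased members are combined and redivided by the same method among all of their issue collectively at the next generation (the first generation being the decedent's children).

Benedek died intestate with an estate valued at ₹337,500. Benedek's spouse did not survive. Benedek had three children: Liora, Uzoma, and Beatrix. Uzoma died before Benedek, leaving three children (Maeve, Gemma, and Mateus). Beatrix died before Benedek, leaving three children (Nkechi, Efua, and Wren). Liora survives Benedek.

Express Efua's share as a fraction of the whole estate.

Efua receives 1/9 of the estate.

The entire ₹337,500 passes to the descendants.
That amount (₹337,500) is divided at the children's generation into 3 shares of ₹112,500. Liora takes ₹112,500. The 2 shares of the deceased (Uzoma and Beatrix) are combined into a pool of ₹225,000.
That pool (₹225,000) is divided at the grandchildren's generation equally among Maeve, Gemma, Mateus, Nkechi, Efua, and Wren: ₹37,500 each.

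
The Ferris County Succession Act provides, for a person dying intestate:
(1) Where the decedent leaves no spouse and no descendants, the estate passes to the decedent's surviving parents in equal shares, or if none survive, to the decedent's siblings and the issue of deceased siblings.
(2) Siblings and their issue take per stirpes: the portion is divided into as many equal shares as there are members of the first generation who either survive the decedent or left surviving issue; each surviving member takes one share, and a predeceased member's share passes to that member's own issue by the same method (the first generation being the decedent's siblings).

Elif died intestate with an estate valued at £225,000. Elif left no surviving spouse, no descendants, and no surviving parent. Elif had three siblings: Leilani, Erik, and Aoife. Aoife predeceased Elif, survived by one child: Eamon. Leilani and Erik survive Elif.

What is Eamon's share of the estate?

Eamon receives £75,000.

The entire £225,000 passes to the siblings and their issue.
That amount (£225,000) is divided into 3 shares of £75,000: Leilani and Erik each take £75,000; Aoife's £75,000 share passes to Aoife's issue.
Aoife's share (£75,000) passes entirely to Eamon.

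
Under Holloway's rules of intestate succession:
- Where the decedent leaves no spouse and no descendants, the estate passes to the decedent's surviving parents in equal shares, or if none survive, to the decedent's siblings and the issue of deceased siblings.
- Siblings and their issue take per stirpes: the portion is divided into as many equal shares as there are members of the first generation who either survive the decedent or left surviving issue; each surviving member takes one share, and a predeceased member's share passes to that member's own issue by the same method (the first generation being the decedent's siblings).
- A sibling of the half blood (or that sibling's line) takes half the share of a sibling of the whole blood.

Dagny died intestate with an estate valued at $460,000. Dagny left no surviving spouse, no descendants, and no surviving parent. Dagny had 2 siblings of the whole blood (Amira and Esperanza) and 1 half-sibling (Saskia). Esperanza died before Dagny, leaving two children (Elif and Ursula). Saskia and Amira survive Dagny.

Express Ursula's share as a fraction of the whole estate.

The entire $460,000 passes to the siblings and their issue.
Counting each half-blood sibling's line as half a unit, there are 5/2 units in $460,000, so one unit is $184,000. Whole-blood lines (Amira and Esperanza) take $184,000 each; half-blood lines (Saskia) take $92,000 each.
Esperanza's share ($184,000) is divided into 2 shares of $92,000: Elif and Ursula each take $92,000.

Ursula receives 1/5 of the estate.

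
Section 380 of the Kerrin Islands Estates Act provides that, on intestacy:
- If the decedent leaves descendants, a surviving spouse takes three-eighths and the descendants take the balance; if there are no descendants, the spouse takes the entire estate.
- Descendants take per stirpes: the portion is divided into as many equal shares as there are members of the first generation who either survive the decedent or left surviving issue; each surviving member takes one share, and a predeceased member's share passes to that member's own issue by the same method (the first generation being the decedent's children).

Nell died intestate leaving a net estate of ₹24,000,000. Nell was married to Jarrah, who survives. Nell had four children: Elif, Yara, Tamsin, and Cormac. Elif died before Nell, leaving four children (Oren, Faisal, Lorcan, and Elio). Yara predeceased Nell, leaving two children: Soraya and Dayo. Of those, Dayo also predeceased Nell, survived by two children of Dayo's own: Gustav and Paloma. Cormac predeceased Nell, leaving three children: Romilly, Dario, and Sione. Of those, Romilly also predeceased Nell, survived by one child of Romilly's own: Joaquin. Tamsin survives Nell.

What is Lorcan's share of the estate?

Jarrah takes three-eighths of ₹24,000,000 = ₹9,000,000. The remaining ₹15,000,000 passes to the descendants.
The descendants' portion (₹15,000,000) is divided into 4 shares of ₹3,750,000: Tamsin takes ₹3,750,000; Elif's ₹3,750,000 share passes to Elif's issue; Yara's ₹3,750,000 share passes to Yara's issue; Cormac's ₹3,750,000 share passes to Cormac's issue.
Elif's share (₹3,750,000) is divided into 4 shares of ₹937,500: Oren, Faisal, Lorcan, and Elio each take ₹937,500.
Yara's share (₹3,750,000) is divided into 2 shares of ₹1,875,000: Soraya takes ₹1,875,000; Dayo's ₹1,875,000 share passes to Dayo's issue.
Dayo's share (₹1,875,000) is divided into 2 shares of ₹937,500: Gustav and Paloma each take ₹937,500.
Cormac's share (₹3,750,000) is divided into 3 shares of ₹1,250,000: Dario and Sione each take ₹1,250,000; Romilly's ₹1,250,000 share passes to Romilly's issue.
Romilly's share (₹1,250,000) passes entirely to Joaquin.

Lorcan receives ₹937,500.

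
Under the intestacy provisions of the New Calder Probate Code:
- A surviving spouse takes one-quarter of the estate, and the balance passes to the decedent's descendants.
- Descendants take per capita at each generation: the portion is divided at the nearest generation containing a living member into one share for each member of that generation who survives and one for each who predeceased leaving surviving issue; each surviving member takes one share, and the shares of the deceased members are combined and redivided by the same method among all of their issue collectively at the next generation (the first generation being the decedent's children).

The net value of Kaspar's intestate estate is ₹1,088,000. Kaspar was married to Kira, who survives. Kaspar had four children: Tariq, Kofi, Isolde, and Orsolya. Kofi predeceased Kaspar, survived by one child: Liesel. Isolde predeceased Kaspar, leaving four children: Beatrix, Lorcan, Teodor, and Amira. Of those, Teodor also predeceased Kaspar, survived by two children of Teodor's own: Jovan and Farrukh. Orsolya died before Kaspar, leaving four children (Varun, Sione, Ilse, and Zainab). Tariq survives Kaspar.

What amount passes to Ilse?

Ilse receives ₹68,000.

Kira takes one-quarter of ₹1,088,000 = ₹272,000. The remaining ₹816,000 passes to the descendants.
The descendants' portion (₹816,000) is divided at the children's generation into 4 shares of ₹204,000. Tariq takes ₹204,000. The 3 shares of the deceased (Kofi, Isolde, and Orsolya) are combined into a pool of ₹612,000.
That pool (₹612,000) is divided at the grandchildren's generation into 9 shares of ₹68,000. Liesel, Beatrix, Lorcan, Amira, Varun, Sione, Ilse, and Zainab each take ₹68,000. The remaining share for the deceased Teodor (₹68,000) is carried to the next generation.
That pool (₹68,000) is divided at the great-grandchildren's generation equally among Jovan and Farrukh: ₹34,000 each.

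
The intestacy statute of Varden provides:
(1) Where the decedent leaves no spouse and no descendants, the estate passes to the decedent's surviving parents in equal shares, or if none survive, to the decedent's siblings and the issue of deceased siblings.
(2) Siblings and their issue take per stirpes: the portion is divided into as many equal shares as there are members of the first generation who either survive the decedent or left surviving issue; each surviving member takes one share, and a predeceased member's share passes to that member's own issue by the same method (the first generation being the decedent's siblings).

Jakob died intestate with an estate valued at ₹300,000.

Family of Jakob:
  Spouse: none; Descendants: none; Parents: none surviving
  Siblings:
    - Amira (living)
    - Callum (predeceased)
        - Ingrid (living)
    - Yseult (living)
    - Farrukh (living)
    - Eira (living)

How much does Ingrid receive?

Ingrid receives ₹60,000.

The entire ₹300,000 passes to the siblings and their issue.
That amount (₹300,000) is divided into 5 shares of ₹60,000: Amira, Yseult, Farrukh, and Eira each take ₹60,000; Callum's ₹60,000 share passes to Callum's issue.
Callum's share (₹60,000) passes entirely to Ingrid.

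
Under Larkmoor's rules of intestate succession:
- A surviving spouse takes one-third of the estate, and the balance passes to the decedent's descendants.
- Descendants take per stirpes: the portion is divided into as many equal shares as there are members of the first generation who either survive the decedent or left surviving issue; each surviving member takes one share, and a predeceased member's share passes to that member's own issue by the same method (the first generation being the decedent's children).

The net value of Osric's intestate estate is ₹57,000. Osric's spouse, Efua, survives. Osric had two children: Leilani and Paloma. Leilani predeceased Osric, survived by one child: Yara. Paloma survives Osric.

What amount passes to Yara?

Yara receives ₹19,000.

Efua takes one-third of ₹57,000 = ₹19,000. The remaining ₹38,000 passes to the descendants.
The descendants' portion (₹38,000) is divided into 2 shares of ₹19,000: Paloma takes ₹19,000; Leilani's ₹19,000 share passes to Leilani's issue.
Leilani's share (₹19,000) passes entirely to Yara.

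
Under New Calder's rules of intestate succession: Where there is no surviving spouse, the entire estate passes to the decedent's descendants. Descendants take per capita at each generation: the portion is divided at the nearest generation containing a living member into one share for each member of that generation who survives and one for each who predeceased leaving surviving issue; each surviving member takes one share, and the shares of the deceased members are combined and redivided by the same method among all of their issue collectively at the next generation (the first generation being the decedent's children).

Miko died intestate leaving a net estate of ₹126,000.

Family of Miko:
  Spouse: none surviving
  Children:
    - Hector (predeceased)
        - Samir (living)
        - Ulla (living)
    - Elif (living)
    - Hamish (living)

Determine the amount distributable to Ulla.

Ulla receives ₹21,000.

The entire ₹126,000 passes to the descendants.
That amount (₹126,000) is divided at the children's generation into 3 shares of ₹42,000. Elif and Hamish each take ₹42,000. The remaining share for the deceased Hector (₹42,000) is carried to the next generation.
That pool (₹42,000) is divided at the grandchildren's generation equally among Samir and Ulla: ₹21,000 each.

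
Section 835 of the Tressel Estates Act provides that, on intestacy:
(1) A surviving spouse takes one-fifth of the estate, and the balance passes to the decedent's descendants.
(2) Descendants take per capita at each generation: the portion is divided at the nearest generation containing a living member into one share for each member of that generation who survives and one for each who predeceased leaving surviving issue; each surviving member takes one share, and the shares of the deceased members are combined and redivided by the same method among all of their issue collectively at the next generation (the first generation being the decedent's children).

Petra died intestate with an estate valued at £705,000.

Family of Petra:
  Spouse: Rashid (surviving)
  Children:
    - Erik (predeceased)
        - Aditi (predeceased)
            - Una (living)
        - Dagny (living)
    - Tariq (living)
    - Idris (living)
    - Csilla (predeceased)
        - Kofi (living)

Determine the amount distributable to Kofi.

Kofi receives £94,000.

Rashid takes one-fifth of £705,000 = £141,000. The remaining £564,000 passes to the descendants.
The descendants' portion (£564,000) is divided at the children's generation into 4 shares of £141,000. Tariq and Idris each take £141,000. The 2 shares of the deceased (Erik and Csilla) are combined into a pool of £282,000.
That pool (£282,000) is divided at the grandchildren's generation into 3 shares of £94,000. Dagny and Kofi each take £94,000. The remaining share for the deceased Aditi (£94,000) is carried to the next generation.
That pool (£94,000) passes entirely to Una, the sole taker at the great-grandchildren's generation.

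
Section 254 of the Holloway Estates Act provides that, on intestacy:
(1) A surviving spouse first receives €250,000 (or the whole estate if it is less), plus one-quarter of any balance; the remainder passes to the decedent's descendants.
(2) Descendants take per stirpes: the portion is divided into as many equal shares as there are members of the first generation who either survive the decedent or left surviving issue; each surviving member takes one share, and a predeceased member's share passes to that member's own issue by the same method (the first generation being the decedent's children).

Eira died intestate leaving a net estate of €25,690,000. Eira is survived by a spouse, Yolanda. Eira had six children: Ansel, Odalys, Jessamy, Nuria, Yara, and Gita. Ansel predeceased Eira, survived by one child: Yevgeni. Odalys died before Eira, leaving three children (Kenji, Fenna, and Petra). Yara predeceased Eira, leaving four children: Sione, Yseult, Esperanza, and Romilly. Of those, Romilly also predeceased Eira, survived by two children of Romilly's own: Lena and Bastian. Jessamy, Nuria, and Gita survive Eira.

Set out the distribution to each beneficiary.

Yolanda first takes €250,000, leaving a balance of €25,440,000. Yolanda then takes one-quarter of the balance (€6,360,000), for a total of €6,610,000. The remaining €19,080,000 passes to the descendants.
The descendants' portion (€19,080,000) is divided into 6 shares of €3,180,000: Jessamy, Nuria, and Gita each take €3,180,000; Ansel's €3,180,000 share passes to Ansel's issue; Odalys's €3,180,000 share passes to Odalys's issue; Yara's €3,180,000 share passes to Yara's issue.
Ansel's share (€3,180,000) passes entirely to Yevgeni.
Odalys's share (€3,180,000) is divided into 3 shares of €1,060,000: Kenji, Fenna, and Petra each take €1,060,000.
Yara's share (€3,180,000) is divided into 4 shares of €795,000: Sione, Yseult, and Esperanza each take €795,000; Romilly's €795,000 share passes to Romilly's issue.
Romilly's share (€795,000) is divided into 2 shares of €397,500: Lena and Bastian each take €397,500.

Yolanda: €6,610,000; Yevgeni: €3,180,000; Kenji: €1,060,000; Fenna: €1,060,000; Petra: €1,060,000; Jessamy: €3,180,000; Nuria: €3,180,000; Sione: €795,000; Yseult: €795,000; Esperanza: €795,000; Lena: €397,500; Bastian: €397,500; Gita: €3,180,000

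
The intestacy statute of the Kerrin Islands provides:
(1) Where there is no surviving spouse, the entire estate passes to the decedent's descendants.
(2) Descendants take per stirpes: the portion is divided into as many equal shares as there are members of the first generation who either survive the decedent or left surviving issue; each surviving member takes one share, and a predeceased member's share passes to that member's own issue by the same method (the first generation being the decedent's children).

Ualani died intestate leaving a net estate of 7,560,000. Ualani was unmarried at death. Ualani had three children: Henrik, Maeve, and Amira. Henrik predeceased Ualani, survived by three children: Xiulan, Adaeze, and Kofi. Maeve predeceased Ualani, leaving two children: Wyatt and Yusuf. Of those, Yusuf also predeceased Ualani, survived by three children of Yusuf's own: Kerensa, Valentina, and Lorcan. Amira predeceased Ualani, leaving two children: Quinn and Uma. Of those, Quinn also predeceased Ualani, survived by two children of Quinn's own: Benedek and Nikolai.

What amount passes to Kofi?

The entire 7,560,000 passes to the descendants.
That amount (7,560,000) is divided into 3 shares of 2,520,000: Henrik's 2,520,000 share passes to Henrik's issue; Maeve's 2,520,000 share passes to Maeve's issue; Amira's 2,520,000 share passes to Amira's issue.
Henrik's share (2,520,000) is divided into 3 shares of 840,000: Xiulan, Adaeze, and Kofi each take 840,000.
Maeve's share (2,520,000) is divided into 2 shares of 1,260,000: Wyatt takes 1,260,000; Yusuf's 1,260,000 share passes to Yusuf's issue.
Yusuf's share (1,260,000) is divided into 3 shares of 420,000: Kerensa, Valentina, and Lorcan each take 420,000.
Amira's share (2,520,000) is divided into 2 shares of 1,260,000: Uma takes 1,260,000; Quinn's 1,260,000 share passes to Quinn's issue.
Quinn's share (1,260,000) is divided into 2 shares of 630,000: Benedek and Nikolai each take 630,000.

Kofi receives 840,000.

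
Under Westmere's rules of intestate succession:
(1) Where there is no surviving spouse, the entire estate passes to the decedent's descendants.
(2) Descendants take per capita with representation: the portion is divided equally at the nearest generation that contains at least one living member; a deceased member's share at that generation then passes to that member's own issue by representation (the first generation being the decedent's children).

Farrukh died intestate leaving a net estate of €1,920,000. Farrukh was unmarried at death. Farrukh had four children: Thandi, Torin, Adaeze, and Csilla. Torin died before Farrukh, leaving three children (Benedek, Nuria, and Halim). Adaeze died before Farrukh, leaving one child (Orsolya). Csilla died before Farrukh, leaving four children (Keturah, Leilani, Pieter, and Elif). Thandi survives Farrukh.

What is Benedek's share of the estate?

The entire €1,920,000 passes to the descendants.
That amount (€1,920,000) is divided into 4 shares of €480,000: Thandi takes €480,000; Torin's €480,000 share passes to Torin's issue; Adaeze's €480,000 share passes to Adaeze's issue; Csilla's €480,000 share passes to Csilla's issue.
Torin's share (€480,000) is divided into 3 shares of €160,000: Benedek, Nuria, and Halim each take €160,000.
Adaeze's share (€480,000) passes entirely to Orsolya.
Csilla's share (€480,000) is divided into 4 shares of €120,000: Keturah, Leilani, Pieter, and Elif each take €120,000.

Benedek receives €160,000.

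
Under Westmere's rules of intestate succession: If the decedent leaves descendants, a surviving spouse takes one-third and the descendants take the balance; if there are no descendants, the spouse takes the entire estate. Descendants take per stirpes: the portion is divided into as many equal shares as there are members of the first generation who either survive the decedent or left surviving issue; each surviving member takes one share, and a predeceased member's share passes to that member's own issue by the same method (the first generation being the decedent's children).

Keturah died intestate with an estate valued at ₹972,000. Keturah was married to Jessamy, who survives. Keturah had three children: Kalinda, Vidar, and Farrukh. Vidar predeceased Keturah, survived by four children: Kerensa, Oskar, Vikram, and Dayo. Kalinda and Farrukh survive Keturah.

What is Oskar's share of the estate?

Oskar receives ₹54,000.

Jessamy takes one-third of ₹972,000 = ₹324,000. The remaining ₹648,000 passes to the descendants.
The descendants' portion (₹648,000) is divided into 3 shares of ₹216,000: Kalinda and Farrukh each take ₹216,000; Vidar's ₹216,000 share passes to Vidar's issue.
Vidar's share (₹216,000) is divided into 4 shares of ₹54,000: Kerensa, Oskar, Vikram, and Dayo each take ₹54,000.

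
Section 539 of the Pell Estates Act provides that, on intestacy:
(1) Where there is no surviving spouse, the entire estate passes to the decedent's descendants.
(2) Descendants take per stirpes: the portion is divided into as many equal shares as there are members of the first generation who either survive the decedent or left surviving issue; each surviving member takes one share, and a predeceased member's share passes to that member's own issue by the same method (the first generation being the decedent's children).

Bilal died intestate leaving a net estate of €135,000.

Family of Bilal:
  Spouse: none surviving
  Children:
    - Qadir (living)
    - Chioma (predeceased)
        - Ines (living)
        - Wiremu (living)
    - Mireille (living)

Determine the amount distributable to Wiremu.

The entire €135,000 passes to the descendants.
That amount (€135,000) is divided into 3 shares of €45,000: Qadir and Mireille each take €45,000; Chioma's €45,000 share passes to Chioma's issue.
Chioma's share (€45,000) is divided into 2 shares of €22,500: Ines and Wiremu each take €22,500.

Wiremu receives €22,500.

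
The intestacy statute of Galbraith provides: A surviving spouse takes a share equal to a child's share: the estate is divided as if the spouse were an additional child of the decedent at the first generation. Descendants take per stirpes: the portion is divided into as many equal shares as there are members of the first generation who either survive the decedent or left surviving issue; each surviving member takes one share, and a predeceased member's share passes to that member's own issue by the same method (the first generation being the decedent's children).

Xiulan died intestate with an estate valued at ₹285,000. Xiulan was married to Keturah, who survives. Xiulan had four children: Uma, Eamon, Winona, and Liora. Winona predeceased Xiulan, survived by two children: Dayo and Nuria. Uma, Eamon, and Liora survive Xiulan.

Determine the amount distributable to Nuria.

Nuria receives ₹28,500.

The spouse counts as an additional share at the children's level, so there are 5 primary shares of ₹57,000. Keturah takes one such share (₹57,000).
The children's combined portion (₹228,000) is divided into 4 shares of ₹57,000: Uma, Eamon, and Liora each take ₹57,000; Winona's ₹57,000 share passes to Winona's issue.
Winona's share (₹57,000) is divided into 2 shares of ₹28,500: Dayo and Nuria each take ₹28,500.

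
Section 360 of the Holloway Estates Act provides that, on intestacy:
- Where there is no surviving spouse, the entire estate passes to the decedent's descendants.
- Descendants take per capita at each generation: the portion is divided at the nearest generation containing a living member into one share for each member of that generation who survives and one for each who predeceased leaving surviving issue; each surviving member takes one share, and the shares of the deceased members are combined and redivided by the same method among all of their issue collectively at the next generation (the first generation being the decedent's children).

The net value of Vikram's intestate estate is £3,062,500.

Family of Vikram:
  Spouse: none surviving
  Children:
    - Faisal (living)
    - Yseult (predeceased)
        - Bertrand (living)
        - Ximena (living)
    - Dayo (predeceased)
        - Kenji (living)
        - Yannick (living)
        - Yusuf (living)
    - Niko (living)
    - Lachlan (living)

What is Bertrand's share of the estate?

Bertrand receives £245,000.

The entire £3,062,500 passes to the descendants.
That amount (£3,062,500) is divided at the children's generation into 5 shares of £612,500. Faisal, Niko, and Lachlan each take £612,500. The 2 shares of the deceased (Yseult and Dayo) are combined into a pool of £1,225,000.
That pool (£1,225,000) is divided at the grandchildren's generation equally among Bertrand, Ximena, Kenji, Yannick, and Yusuf: £245,000 each.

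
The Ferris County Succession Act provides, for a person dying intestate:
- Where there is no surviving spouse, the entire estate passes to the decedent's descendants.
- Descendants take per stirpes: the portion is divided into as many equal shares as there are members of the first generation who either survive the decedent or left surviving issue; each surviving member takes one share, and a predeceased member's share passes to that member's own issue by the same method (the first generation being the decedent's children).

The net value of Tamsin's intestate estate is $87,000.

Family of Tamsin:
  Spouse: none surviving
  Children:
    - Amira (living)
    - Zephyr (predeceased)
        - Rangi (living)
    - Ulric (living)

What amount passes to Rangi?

The entire $87,000 passes to the descendants.
That amount ($87,000) is divided into 3 shares of $29,000: Amira and Ulric each take $29,000; Zephyr's $29,000 share passes to Zephyr's issue.
Zephyr's share ($29,000) passes entirely to Rangi.

Rangi receives $29,000.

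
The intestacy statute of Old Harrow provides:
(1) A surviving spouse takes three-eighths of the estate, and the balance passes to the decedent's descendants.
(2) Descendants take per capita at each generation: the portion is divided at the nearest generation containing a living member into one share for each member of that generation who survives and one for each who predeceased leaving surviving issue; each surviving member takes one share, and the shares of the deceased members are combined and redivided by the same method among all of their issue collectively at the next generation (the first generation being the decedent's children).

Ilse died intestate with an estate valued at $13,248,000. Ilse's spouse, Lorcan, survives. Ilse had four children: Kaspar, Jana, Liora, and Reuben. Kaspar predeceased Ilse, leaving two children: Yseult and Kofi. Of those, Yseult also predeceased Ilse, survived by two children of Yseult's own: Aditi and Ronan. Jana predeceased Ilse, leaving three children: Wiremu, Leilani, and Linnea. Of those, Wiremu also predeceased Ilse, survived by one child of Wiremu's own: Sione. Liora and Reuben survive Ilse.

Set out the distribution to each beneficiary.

Lorcan takes three-eighths of $13,248,000 = $4,968,000. The remaining $8,280,000 passes to the descendants.
The descendants' portion ($8,280,000) is divided at the children's generation into 4 shares of $2,070,000. Liora and Reuben each take $2,070,000. The 2 shares of the deceased (Kaspar and Jana) are combined into a pool of $4,140,000.
That pool ($4,140,000) is divided at the grandchildren's generation into 5 shares of $828,000. Kofi, Leilani, and Linnea each take $828,000. The 2 shares of the deceased (Yseult and Wiremu) are combined into a pool of $1,656,000.
That pool ($1,656,000) is divided at the great-grandchildren's generation equally among Aditi, Ronan, and Sione: $552,000 each.

Lorcan: $4,968,000; Aditi: $552,000; Ronan: $552,000; Kofi: $828,000; Sione: $552,000; Leilani: $828,000; Linnea: $828,000; Liora: $2,070,000; Reuben: $2,070,000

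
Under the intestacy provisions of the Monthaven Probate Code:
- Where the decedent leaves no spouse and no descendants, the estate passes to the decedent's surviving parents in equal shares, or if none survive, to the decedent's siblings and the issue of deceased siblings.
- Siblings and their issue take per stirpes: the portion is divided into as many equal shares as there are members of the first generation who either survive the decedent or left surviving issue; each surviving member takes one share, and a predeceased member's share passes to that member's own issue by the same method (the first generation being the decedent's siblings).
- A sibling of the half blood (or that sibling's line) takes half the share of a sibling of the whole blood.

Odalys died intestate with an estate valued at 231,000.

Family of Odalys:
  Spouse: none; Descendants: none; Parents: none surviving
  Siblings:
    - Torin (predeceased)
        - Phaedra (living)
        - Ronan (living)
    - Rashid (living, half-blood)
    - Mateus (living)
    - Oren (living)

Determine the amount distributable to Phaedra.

Phaedra receives 33,000.

The entire 231,000 passes to the siblings and their issue.
Counting each half-blood sibling's line as half a unit, there are 7/2 units in 231,000, so one unit is 66,000. Whole-blood lines (Torin, Mateus, and Oren) take 66,000 each; half-blood lines (Rashid) take 33,000 each.
Torin's share (66,000) is divided into 2 shares of 33,000: Phaedra and Ronan each take 33,000.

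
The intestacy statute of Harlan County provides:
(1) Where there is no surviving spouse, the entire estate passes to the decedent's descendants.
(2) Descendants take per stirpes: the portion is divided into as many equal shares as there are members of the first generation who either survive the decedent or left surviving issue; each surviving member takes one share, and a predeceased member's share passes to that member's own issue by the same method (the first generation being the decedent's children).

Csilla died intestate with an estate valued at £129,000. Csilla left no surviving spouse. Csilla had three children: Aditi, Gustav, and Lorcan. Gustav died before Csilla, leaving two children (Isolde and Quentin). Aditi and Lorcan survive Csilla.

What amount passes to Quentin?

Quentin receives £21,500.

The entire £129,000 passes to the descendants.
That amount (£129,000) is divided into 3 shares of £43,000: Aditi and Lorcan each take £43,000; Gustav's £43,000 share passes to Gustav's issue.
Gustav's share (£43,000) is divided into 2 shares of £21,500: Isolde and Quentin each take £21,500.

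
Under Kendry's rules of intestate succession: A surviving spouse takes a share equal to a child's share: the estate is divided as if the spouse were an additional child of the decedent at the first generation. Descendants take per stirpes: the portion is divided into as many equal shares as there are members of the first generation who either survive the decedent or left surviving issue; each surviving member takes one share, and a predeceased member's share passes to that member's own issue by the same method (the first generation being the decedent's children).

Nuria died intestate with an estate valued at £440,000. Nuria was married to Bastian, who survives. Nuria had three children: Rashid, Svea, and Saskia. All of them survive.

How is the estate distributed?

Bastian: £110,000; Rashid: £110,000; Svea: £110,000; Saskia: £110,000

The spouse counts as an additional share at the children's level, so there are 4 primary shares of £110,000. Bastian takes one such share (£110,000).
The children's combined portion (£330,000) is divided into 3 shares of £110,000: Rashid, Svea, and Saskia each take £110,000.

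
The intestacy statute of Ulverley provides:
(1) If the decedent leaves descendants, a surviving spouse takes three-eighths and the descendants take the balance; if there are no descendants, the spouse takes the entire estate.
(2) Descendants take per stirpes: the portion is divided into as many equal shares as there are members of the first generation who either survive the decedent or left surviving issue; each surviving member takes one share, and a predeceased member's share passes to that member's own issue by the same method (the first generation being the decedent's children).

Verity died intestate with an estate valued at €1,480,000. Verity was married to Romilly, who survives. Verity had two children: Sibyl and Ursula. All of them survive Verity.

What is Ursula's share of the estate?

Ursula receives €462,500.

Romilly takes three-eighths of €1,480,000 = €555,000. The remaining €925,000 passes to the descendants.
The descendants' portion (€925,000) is divided into 2 shares of €462,500: Sibyl and Ursula each take €462,500.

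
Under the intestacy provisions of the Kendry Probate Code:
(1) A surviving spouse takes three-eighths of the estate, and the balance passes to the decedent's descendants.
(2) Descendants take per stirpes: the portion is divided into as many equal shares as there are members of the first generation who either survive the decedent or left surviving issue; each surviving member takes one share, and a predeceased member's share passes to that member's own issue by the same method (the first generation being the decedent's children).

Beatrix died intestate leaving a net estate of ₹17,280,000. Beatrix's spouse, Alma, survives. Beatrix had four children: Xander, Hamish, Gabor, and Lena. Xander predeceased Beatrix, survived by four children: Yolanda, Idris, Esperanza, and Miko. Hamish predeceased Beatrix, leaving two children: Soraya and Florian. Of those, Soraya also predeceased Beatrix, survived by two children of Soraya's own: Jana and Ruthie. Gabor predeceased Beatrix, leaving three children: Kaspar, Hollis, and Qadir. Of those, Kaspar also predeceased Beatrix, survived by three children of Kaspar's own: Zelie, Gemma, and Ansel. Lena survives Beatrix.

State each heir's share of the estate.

Alma takes three-eighths of ₹17,280,000 = ₹6,480,000. The remaining ₹10,800,000 passes to the descendants.
The descendants' portion (₹10,800,000) is divided into 4 shares of ₹2,700,000: Lena takes ₹2,700,000; Xander's ₹2,700,000 share passes to Xander's issue; Hamish's ₹2,700,000 share passes to Hamish's issue; Gabor's ₹2,700,000 share passes to Gabor's issue.
Xander's share (₹2,700,000) is divided into 4 shares of ₹675,000: Yolanda, Idris, Esperanza, and Miko each take ₹675,000.
Hamish's share (₹2,700,000) is divided into 2 shares of ₹1,350,000: Florian takes ₹1,350,000; Soraya's ₹1,350,000 share passes to Soraya's issue.
Soraya's share (₹1,350,000) is divided into 2 shares of ₹675,000: Jana and Ruthie each take ₹675,000.
Gabor's share (₹2,700,000) is divided into 3 shares of ₹900,000: Hollis and Qadir each take ₹900,000; Kaspar's ₹900,000 share passes to Kaspar's issue.
Kaspar's share (₹900,000) is divided into 3 shares of ₹300,000: Zelie, Gemma, and Ansel each take ₹300,000.

Alma: ₹6,480,000; Yolanda: ₹675,000; Idris: ₹675,000; Esperanza: ₹675,000; Miko: ₹675,000; Jana: ₹675,000; Ruthie: ₹675,000; Florian: ₹1,350,000; Zelie: ₹300,000; Gemma: ₹300,000; Ansel: ₹300,000; Hollis: ₹900,000; Qadir: ₹900,000; Lena: ₹2,700,000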